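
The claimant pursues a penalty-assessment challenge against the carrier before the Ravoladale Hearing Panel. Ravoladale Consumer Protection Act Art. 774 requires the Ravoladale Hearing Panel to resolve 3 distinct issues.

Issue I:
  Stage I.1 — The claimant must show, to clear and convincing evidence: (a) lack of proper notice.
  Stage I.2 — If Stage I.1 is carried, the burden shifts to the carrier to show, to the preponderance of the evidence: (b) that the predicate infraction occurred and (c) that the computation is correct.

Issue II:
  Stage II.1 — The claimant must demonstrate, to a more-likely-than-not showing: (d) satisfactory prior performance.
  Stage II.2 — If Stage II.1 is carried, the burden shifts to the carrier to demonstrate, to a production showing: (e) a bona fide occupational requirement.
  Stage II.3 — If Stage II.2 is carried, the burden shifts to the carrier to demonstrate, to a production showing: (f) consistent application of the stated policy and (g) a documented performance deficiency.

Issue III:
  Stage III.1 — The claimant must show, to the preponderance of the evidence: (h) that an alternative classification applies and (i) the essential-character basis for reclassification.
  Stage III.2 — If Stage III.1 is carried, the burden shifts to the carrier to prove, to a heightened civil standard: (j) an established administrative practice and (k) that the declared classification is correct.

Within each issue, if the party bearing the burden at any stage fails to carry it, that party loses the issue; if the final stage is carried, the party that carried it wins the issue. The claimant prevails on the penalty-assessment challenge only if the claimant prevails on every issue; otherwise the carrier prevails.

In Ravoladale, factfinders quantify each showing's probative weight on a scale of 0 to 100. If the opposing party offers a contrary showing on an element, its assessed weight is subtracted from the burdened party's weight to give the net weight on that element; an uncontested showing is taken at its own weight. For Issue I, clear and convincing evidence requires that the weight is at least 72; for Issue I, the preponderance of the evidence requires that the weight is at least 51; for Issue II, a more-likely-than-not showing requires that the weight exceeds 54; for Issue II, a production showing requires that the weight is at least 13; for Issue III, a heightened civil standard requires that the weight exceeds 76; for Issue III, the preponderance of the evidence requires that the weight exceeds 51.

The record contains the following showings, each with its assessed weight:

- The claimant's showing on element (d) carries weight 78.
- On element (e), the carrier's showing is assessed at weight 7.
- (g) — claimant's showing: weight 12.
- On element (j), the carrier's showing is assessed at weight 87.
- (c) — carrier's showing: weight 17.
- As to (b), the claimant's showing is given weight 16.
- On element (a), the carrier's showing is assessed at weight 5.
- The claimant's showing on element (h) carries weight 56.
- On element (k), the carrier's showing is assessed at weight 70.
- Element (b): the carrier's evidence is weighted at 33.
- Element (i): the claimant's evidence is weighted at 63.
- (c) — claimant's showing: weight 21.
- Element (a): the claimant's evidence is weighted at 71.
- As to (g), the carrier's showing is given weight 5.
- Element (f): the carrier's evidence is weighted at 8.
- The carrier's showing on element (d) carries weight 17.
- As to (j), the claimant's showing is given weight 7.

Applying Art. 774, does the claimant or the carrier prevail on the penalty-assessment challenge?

— Issue I —
At Stage I.1 the claimant must meet clear and convincing evidence (weight is at least 72): on (a) the weight is 71 less the opposing 5 gives net 66, which does not reach 72, so (a) does not meet the standard.
  Not every element is met, so the claimant fails to carry Stage I.1.
The analysis ends at Stage I.1; the carrier prevails on this issue.
— Issue II —
Stage II.1 — burden on claimant; standard: a more-likely-than-not showing (weight exceeds 54).
    (d): 78 − 17 = 61 > 54 [met]
  Stage II.1 carried; the burden shifts to the carrier.
Stage II.2 — burden on carrier; standard: a production showing (weight is at least 13).
    (e): 7 < 13 [not met]
  Stage II.2 not carried; the carrier fails its burden.
The claimant prevails on this issue.
— Issue III —
Stage III.1 — burden on claimant; standard: the preponderance of the evidence (weight exceeds 51).
    (h): 56 > 51 [met]
    (i): 63 > 51 [met]
  All elements met. The burden passes to the carrier.
Stage III.2 — burden on carrier; standard: a heightened civil standard (weight exceeds 76).
    (j): 87 − 7 = 80 > 76 [met]
    (k): 70 ≤ 76 [not met]
  Stage III.2 not carried; the carrier fails its burden.
The claimant prevails on this issue.
Per-issue: Issue I → carrier; Issue II → claimant; Issue III → claimant. The claimant must prevail on every issue; overall, the carrier prevails.

carrier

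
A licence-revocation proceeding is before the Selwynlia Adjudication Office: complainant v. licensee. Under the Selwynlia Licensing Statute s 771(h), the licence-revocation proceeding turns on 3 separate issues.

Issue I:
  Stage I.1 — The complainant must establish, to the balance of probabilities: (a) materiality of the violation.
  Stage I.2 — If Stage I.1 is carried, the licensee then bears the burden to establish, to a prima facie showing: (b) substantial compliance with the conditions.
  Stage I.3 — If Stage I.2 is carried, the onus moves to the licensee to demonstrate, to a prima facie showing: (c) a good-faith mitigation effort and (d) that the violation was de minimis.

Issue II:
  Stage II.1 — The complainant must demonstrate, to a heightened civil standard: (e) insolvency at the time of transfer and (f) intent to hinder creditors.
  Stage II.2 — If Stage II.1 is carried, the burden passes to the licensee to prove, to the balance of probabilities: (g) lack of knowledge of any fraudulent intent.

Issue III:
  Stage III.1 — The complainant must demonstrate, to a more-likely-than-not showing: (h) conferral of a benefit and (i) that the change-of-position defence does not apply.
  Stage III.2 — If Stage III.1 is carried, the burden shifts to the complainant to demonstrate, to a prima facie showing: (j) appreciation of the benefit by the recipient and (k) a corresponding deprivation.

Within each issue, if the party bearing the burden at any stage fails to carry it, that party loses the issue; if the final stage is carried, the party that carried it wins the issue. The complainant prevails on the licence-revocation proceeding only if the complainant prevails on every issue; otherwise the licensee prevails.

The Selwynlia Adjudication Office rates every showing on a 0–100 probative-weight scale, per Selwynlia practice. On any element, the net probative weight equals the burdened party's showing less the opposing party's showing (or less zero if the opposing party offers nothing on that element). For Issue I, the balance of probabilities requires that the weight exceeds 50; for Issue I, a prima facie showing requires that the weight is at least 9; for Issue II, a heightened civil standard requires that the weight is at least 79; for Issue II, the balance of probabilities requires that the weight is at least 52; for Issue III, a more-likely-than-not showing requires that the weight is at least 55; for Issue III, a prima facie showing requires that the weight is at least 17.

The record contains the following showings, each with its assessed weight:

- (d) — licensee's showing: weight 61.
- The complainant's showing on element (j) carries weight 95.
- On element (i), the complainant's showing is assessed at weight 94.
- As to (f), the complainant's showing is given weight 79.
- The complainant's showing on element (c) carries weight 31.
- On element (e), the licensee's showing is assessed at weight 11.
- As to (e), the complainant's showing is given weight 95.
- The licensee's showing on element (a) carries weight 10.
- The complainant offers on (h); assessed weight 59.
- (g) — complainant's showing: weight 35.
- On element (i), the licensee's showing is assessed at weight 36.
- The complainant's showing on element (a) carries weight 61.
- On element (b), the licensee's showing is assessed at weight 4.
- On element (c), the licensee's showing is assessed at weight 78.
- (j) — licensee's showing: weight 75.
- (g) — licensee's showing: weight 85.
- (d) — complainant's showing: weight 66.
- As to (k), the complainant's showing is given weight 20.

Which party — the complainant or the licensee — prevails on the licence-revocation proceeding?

complainant

— Issue I —
Stage I.1 (complainant, the balance of probabilities, weight exceeds 50): (a) net 61−10=51 > 50 — meets.
  The complainant carries Stage I.1; the licensee now bears the burden.
Stage I.2 (licensee, a prima facie showing, weight is at least 9): (b) 4 < 9 — fails.
  Not every element is met, so the licensee fails to carry Stage I.2.
The analysis ends at Stage I.2; the complainant prevails on this issue.
— Issue II —
Stage II.1 — burden on complainant; standard: a heightened civil standard (weight is at least 79).
    (e): 95 − 11 = 84 ≥ 79 [met]
    (f): 79 ≥ 79 [met]
  Stage II.1 is satisfied; the onus moves to the licensee.
Stage II.2 — burden on licensee; standard: the balance of probabilities (weight is at least 52).
    (g): 85 − 35 = 50 < 52 [not met]
  The licensee does not carry Stage II.2.
The complainant prevails on this issue.
— Issue III —
At Stage III.1 the complainant must meet a more-likely-than-not showing (weight is at least 55): on (h) the weight is 59, ≥ 55, so (h) meets the standard; on (i) the weight is 94 less the opposing 36 gives net 58, ≥ 55, so (i) meets the standard.
  Stage III.1 carried; the burden remains with the complainant.
At Stage III.2 the complainant must meet a prima facie showing (weight is at least 17): on (j) the weight is 95 less the opposing 75 gives net 20, ≥ 17, so (j) meets the standard; on (k) the weight is 20, which does reach 17, so (k) meets the standard.
  Stage III.2 carried; the final stage is satisfied.
Every stage carried; the complainant prevails on this issue.
Per-issue: Issue I → complainant; Issue II → complainant; Issue III → complainant. The complainant must prevail on every issue; overall, the complainant prevails.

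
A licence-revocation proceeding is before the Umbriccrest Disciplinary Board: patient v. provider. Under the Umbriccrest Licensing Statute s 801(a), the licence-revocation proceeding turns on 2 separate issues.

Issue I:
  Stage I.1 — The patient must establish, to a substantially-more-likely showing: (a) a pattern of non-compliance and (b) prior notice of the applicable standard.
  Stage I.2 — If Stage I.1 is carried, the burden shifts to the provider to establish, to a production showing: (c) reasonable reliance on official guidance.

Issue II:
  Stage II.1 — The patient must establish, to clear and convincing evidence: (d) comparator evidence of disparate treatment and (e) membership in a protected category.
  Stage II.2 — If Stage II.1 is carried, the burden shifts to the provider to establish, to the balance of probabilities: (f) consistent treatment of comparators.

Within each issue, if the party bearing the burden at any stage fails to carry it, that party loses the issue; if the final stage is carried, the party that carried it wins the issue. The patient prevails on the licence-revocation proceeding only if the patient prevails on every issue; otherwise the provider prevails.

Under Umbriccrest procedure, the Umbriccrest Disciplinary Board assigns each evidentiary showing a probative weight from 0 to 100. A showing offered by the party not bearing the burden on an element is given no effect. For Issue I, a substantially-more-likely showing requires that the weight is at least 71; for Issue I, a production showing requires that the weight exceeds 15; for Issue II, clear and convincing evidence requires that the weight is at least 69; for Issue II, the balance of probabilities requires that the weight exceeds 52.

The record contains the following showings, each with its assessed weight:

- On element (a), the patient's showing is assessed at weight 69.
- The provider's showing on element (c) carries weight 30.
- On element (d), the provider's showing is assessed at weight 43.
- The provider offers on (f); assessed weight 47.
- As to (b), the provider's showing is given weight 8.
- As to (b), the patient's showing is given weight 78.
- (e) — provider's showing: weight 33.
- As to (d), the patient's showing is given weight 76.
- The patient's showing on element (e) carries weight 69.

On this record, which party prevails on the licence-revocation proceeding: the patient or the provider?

provider

— Issue I —
Stage I.1 — burden on patient; standard: a substantially-more-likely showing (weight is at least 71).
    (a): 69 < 71 [not met]
    (b): 78 (provider's 8 disregarded) ≥ 71 [met]
  Stage I.1 not carried; the patient fails its burden.
The provider prevails on this issue.
— Issue II —
At Stage II.1 the patient must meet clear and convincing evidence (weight is at least 69): on (d) the weight is 76 (the provider's 43 is given no effect), which does reach 69, so (d) meets the standard; on (e) the weight is 69 (the provider's 33 is given no effect), ≥ 69, so (e) meets the standard.
  All elements met. The burden passes to the provider.
At Stage II.2 the provider must meet the balance of probabilities (weight exceeds 52): on (f) the weight is 47, which does not exceed 52, so (f) does not meet the standard.
  Stage II.2 not carried; the provider fails its burden.
So the patient prevails on this issue.
Per-issue: Issue I → provider; Issue II → patient. The patient must prevail on every issue; overall, the provider prevails.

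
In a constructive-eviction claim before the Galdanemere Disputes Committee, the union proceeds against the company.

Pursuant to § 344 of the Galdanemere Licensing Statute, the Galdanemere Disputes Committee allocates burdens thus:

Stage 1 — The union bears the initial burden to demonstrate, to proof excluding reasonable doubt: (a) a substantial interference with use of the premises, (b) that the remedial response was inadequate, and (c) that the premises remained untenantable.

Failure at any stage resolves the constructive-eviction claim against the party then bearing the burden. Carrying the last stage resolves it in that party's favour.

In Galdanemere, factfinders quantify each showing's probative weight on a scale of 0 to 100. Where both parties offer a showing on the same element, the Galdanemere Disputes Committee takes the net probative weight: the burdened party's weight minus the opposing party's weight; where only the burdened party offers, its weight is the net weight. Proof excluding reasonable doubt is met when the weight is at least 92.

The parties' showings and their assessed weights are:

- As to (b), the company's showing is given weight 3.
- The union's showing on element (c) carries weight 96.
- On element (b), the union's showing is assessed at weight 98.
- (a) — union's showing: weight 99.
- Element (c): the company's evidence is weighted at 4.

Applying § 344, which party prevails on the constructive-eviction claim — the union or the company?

At Stage 1 the union must meet proof excluding reasonable doubt (weight is at least 92): on (a) the weight is 99, which does reach 92, so (a) meets the standard; on (b) the weight is 98 less the opposing 3 gives net 95, ≥ 92, so (b) meets the standard; on (c) the weight is 96 less the opposing 4 gives net 92, which does reach 92, so (c) meets the standard.
  All elements met at the final stage.
With every stage satisfied, the union prevails.

union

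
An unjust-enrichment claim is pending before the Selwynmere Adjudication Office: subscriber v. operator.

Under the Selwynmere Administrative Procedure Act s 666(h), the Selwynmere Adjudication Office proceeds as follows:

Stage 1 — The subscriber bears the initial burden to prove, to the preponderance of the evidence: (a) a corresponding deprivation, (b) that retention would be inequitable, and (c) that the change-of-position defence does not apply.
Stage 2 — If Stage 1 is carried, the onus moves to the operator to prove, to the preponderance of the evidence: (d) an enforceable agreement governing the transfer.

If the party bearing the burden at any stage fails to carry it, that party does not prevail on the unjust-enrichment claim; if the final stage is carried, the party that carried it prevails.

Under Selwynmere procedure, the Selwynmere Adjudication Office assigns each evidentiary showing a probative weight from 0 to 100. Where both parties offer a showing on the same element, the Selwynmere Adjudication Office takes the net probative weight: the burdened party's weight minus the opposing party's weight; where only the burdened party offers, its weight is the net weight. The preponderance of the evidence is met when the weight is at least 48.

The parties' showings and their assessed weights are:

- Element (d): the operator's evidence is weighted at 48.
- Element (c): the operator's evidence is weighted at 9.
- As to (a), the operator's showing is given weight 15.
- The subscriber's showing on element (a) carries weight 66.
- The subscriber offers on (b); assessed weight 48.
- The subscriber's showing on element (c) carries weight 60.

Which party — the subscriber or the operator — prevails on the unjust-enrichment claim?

Stage 1 (subscriber, the preponderance of the evidence, weight is at least 48): (a) net 66−15=51 ≥ 48 — meets; (b) 48 ≥ 48 — meets; (c) net 60−9=51 ≥ 48 — meets.
  All elements met. The burden passes to the operator.
Stage 2 (operator, the preponderance of the evidence, weight is at least 48): (d) 48 ≥ 48 — meets.
  The operator carries the last stage.
All stages carried — the operator prevails.

operator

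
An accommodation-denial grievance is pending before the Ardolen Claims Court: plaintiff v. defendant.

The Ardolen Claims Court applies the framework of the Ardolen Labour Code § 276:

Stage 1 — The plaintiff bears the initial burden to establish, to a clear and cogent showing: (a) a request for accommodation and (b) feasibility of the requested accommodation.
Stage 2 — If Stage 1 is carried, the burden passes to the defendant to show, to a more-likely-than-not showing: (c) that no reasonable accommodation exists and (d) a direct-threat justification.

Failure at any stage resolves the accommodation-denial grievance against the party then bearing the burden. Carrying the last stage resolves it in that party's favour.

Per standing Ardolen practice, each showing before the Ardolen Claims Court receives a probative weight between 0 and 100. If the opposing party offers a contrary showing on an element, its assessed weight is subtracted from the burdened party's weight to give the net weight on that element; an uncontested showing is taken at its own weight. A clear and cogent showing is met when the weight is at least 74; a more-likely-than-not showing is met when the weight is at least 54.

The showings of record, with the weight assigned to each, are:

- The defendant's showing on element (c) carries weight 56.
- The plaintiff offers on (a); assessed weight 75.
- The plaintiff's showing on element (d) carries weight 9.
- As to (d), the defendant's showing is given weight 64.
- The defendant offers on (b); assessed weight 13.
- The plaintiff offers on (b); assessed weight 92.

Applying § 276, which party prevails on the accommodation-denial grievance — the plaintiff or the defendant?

Stage 1 (plaintiff, a clear and cogent showing, weight is at least 74): (a) 75 ≥ 74 — meets; (b) net 92−13=79 ≥ 74 — meets.
  All elements met. The burden passes to the defendant.
Stage 2 (defendant, a more-likely-than-not showing, weight is at least 54): (c) 56 ≥ 54 — meets; (d) net 64−9=55 ≥ 54 — meets.
  Stage 2 carried; the final stage is satisfied.
All stages carried — the defendant prevails.

defendant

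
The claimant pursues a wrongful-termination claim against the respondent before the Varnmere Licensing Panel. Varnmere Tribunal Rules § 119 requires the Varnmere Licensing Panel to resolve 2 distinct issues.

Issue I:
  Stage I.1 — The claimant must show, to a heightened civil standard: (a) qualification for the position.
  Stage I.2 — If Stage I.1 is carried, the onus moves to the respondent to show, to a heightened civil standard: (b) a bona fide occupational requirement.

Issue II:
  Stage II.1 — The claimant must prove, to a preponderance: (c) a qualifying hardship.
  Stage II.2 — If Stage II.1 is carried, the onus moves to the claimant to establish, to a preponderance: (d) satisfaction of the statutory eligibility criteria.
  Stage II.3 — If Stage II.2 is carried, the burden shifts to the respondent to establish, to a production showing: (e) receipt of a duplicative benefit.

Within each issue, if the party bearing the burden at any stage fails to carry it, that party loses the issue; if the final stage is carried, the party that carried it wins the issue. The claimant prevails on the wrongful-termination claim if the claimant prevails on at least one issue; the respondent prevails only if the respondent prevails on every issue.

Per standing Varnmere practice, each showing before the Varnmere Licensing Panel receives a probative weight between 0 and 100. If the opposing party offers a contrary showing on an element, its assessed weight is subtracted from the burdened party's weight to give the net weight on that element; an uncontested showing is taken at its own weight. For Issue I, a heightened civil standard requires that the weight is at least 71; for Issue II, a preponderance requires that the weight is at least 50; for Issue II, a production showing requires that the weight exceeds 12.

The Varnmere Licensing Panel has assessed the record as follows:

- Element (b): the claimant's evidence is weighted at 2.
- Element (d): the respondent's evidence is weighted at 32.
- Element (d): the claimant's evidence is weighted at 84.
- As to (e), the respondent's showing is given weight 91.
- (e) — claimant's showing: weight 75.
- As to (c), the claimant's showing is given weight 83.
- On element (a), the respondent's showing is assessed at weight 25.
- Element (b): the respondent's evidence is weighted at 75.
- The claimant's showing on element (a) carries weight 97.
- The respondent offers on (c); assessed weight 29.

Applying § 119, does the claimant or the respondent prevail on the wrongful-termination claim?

— Issue I —
Stage I.1 — burden on claimant; standard: a heightened civil standard (weight is at least 71).
    (a): 97 − 25 = 72 ≥ 71 [met]
  Stage I.1 carried; the burden shifts to the respondent.
Stage I.2 — burden on respondent; standard: a heightened civil standard (weight is at least 71).
    (b): 75 − 2 = 73 ≥ 71 [met]
  All elements met at the final stage.
All stages carried — the respondent prevails on this issue.
— Issue II —
Stage II.1 (claimant, a preponderance, weight is at least 50): (c) net 83−29=54 ≥ 50 — meets.
  Stage II.1 carried; the burden remains with the claimant.
Stage II.2 (claimant, a preponderance, weight is at least 50): (d) net 84−32=52 ≥ 50 — meets.
  Stage II.2 carried; the burden shifts to the respondent.
Stage II.3 (respondent, a production showing, weight exceeds 12): (e) net 91−75=16 > 12 — meets.
  Stage II.3 carried; the final stage is satisfied.
Every stage carried; the respondent prevails on this issue.
Per-issue: Issue I → respondent; Issue II → respondent. The claimant must prevail on at least one issue; overall, the respondent prevails.

respondent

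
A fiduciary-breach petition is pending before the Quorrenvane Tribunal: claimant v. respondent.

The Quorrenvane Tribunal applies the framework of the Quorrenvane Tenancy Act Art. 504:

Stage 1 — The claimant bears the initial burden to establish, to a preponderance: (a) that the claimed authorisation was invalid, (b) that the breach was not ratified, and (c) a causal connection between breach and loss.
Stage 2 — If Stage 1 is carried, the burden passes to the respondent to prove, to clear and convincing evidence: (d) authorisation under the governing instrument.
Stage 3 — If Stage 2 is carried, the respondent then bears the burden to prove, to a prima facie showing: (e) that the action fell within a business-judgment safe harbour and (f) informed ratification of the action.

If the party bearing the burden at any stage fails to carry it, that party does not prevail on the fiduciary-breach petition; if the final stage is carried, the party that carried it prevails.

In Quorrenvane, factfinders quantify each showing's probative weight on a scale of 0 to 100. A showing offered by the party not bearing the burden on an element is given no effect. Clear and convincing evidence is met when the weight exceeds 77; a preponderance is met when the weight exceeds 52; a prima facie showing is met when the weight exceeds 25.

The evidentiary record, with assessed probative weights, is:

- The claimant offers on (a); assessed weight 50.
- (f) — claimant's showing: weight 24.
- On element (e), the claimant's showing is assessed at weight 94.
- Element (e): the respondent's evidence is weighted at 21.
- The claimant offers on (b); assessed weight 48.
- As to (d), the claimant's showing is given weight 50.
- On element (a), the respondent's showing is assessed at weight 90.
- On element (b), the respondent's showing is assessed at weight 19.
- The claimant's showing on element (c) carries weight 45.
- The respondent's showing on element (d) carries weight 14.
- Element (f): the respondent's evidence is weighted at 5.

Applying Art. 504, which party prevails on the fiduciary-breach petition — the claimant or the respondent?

respondent

At Stage 1 the claimant must meet a preponderance (weight exceeds 52): on (a) the weight is 50 (the respondent's 90 is given no effect), which does not exceed 52, so (a) does not meet the standard; on (b) the weight is 48 (the respondent's 19 is given no effect), which does not exceed 52, so (b) does not meet the standard; on (c) the weight is 45, ≤ 52, so (c) does not meet the standard.
  Stage 1 not carried; the claimant fails its burden.
The respondent prevails.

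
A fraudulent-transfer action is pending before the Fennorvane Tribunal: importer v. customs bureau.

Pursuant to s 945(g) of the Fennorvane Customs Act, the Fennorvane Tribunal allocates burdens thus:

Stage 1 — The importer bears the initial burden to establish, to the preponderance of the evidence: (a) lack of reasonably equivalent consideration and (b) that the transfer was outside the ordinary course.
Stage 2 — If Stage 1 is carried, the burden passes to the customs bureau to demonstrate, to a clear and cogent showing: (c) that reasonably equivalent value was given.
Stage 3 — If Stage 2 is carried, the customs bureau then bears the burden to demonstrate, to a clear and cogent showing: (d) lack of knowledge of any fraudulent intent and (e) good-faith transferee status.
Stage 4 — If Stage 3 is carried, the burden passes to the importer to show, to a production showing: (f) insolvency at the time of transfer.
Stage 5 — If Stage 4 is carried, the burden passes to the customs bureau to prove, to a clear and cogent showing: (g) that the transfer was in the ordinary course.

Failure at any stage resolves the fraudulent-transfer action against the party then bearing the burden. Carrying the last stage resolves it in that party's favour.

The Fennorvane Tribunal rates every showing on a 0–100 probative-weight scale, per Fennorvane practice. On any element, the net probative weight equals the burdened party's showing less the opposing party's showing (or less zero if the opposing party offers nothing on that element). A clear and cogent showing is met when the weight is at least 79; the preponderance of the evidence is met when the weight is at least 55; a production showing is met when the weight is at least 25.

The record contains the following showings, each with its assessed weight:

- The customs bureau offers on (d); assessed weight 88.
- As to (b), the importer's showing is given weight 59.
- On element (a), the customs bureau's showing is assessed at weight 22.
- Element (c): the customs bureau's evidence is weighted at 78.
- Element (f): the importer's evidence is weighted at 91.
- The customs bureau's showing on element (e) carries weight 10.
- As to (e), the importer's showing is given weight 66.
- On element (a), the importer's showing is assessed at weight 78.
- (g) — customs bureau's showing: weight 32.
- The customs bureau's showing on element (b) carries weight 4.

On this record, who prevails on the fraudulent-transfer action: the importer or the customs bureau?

importer

Stage 1 — burden on importer; standard: the preponderance of the evidence (weight is at least 55).
    (a): 78 − 22 = 56 ≥ 55 [met]
    (b): 59 − 4 = 55 ≥ 55 [met]
  Stage 1 is satisfied; the onus moves to the customs bureau.
Stage 2 — burden on customs bureau; standard: a clear and cogent showing (weight is at least 79).
    (c): 78 < 79 [not met]
  The customs bureau does not carry Stage 2.
The importer prevails.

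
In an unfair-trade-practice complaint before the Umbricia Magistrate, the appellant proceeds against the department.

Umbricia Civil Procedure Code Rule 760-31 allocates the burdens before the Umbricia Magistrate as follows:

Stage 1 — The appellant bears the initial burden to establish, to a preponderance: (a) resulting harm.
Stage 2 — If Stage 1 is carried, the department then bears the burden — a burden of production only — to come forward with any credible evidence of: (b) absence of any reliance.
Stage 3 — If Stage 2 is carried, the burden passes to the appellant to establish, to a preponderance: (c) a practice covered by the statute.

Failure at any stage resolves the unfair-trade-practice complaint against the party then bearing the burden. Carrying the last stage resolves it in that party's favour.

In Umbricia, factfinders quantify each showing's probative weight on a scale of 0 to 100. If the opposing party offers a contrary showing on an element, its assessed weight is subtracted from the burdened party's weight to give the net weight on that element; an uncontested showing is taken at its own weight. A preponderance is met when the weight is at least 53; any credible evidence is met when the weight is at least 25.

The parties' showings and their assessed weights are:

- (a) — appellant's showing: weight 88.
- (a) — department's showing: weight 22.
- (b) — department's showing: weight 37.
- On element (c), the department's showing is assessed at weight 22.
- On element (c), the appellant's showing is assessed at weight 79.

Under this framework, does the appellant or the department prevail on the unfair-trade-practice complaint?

Stage 1 (appellant, a preponderance, weight is at least 53): (a) net 88−22=66 ≥ 53 — meets.
  Stage 1 is satisfied; the onus moves to the department.
Stage 2 (department, any credible evidence, weight is at least 25): (b) 37 ≥ 25 — meets.
  The department carries Stage 2; the appellant now bears the burden.
Stage 3 (appellant, a preponderance, weight is at least 53): (c) net 79−22=57 ≥ 53 — meets.
  The appellant carries the last stage.
Every stage carried; the appellant prevails.

appellant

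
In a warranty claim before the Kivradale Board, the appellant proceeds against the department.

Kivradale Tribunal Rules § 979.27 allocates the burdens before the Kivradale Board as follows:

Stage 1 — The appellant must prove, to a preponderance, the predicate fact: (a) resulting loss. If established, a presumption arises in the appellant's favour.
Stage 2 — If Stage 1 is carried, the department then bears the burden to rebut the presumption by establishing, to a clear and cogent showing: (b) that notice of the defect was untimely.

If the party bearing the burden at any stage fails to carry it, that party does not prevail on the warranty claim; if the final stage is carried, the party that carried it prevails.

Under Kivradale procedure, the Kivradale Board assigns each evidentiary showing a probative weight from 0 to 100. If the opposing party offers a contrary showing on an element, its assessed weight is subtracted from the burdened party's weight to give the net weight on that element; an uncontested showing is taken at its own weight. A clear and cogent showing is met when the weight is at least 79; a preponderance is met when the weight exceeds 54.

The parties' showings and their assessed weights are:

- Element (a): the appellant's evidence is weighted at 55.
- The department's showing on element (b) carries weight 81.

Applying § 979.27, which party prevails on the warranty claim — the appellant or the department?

Stage 1 — burden on appellant; standard: a preponderance (weight exceeds 54).
    (a): 55 > 54 [met]
  Stage 1 carried; the burden shifts to the department.
Stage 2 — burden on department; standard: a clear and cogent showing (weight is at least 79).
    (b): 81 ≥ 79 [met]
  All elements met at the final stage.
Every stage carried; the department prevails.

department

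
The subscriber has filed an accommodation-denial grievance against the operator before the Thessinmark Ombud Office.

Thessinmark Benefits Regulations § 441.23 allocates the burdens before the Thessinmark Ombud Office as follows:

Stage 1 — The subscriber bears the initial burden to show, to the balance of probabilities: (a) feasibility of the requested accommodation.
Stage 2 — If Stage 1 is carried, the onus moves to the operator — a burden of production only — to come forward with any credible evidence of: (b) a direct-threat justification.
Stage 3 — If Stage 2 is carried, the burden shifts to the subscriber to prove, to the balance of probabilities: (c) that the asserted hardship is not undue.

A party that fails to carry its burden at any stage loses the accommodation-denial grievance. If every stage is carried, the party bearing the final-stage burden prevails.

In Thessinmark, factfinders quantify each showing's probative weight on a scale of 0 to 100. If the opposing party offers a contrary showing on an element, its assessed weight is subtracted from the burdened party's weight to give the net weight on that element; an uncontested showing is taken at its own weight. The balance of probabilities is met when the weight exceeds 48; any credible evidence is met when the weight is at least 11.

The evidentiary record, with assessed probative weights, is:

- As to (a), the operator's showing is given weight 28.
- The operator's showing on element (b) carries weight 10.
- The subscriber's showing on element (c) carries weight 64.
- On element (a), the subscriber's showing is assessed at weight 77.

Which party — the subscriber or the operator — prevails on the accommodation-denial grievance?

subscriber

Stage 1 (subscriber, the balance of probabilities, weight exceeds 48): (a) net 77−28=49 > 48 — meets.
  All elements met. The burden passes to the operator.
Stage 2 (operator, any credible evidence, weight is at least 11): (b) 10 < 11 — fails.
  Stage 2 not carried; the operator fails its burden.
So the subscriber prevails.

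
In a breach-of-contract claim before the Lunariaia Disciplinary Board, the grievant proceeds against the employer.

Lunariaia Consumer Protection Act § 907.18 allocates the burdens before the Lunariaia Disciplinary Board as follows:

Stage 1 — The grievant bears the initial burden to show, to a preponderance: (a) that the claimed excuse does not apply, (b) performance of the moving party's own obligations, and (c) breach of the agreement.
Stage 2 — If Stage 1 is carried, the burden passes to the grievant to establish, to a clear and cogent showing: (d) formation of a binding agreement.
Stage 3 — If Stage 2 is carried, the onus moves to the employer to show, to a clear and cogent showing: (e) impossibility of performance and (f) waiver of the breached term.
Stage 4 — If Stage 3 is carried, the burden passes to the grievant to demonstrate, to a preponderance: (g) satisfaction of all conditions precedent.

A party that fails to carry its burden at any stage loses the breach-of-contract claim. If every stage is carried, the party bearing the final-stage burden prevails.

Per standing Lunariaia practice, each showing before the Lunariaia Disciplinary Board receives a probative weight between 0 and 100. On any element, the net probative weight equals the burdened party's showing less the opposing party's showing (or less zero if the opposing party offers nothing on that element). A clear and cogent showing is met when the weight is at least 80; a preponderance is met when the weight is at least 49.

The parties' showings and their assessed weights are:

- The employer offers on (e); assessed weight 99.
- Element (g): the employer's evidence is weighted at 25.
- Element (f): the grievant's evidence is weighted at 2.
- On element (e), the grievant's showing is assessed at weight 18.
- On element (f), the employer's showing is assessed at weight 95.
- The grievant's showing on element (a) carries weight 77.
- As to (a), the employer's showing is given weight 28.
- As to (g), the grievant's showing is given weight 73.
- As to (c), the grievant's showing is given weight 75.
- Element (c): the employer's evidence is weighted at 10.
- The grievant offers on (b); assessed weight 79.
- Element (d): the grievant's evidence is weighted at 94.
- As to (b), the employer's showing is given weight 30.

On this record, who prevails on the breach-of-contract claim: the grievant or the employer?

At Stage 1 the grievant must meet a preponderance (weight is at least 49): on (a) the weight is 77 less the opposing 28 gives net 49, ≥ 49, so (a) meets the standard; on (b) the weight is 79 less the opposing 30 gives net 49, ≥ 49, so (b) meets the standard; on (c) the weight is 75 less the opposing 10 gives net 65, which does reach 49, so (c) meets the standard.
  Stage 1 carried; the burden remains with the grievant.
At Stage 2 the grievant must meet a clear and cogent showing (weight is at least 80): on (d) the weight is 94, ≥ 80, so (d) meets the standard.
  All elements met. The burden passes to the employer.
At Stage 3 the employer must meet a clear and cogent showing (weight is at least 80): on (e) the weight is 99 less the opposing 18 gives net 81, which does reach 80, so (e) meets the standard; on (f) the weight is 95 less the opposing 2 gives net 93, ≥ 80, so (f) meets the standard.
  Stage 3 is satisfied; the onus moves to the grievant.
At Stage 4 the grievant must meet a preponderance (weight is at least 49): on (g) the weight is 73 less the opposing 25 gives net 48, which does not reach 49, so (g) does not meet the standard.
  The grievant does not carry Stage 4.
The analysis ends at Stage 4; the employer prevails.

employer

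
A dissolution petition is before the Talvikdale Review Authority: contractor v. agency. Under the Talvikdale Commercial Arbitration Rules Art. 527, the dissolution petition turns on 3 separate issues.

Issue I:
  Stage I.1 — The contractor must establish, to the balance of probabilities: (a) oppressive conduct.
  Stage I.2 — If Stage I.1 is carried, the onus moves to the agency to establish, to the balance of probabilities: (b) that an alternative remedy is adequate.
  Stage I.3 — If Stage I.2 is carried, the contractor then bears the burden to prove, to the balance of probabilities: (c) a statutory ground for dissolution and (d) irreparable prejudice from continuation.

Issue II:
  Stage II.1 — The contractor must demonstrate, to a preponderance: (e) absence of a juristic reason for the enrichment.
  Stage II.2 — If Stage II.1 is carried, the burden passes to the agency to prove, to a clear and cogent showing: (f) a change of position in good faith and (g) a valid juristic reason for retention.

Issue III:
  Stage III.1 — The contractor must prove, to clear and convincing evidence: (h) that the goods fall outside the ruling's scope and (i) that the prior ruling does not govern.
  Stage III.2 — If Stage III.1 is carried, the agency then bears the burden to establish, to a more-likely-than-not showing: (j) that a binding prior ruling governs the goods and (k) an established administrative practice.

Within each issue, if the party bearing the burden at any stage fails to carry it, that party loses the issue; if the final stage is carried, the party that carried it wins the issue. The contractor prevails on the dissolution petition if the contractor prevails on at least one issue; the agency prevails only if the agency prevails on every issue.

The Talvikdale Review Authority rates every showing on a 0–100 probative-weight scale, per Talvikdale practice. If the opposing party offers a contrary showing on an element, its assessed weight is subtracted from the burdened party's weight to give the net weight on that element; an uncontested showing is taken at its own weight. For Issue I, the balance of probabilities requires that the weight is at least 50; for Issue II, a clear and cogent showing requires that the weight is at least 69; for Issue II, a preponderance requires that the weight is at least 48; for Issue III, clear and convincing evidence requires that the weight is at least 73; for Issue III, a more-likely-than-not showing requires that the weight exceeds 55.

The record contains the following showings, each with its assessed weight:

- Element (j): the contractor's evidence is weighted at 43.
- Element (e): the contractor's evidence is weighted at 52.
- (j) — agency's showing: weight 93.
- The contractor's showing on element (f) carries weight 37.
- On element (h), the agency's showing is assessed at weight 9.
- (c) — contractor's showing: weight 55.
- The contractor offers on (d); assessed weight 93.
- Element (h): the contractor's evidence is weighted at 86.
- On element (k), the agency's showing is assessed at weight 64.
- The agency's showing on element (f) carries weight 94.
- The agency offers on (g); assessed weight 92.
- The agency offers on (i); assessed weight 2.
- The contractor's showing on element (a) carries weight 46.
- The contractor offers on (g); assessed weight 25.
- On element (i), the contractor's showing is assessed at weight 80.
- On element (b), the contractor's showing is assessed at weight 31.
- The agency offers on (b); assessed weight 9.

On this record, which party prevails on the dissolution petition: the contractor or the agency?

— Issue I —
At Stage I.1 the contractor must meet the balance of probabilities (weight is at least 50): on (a) the weight is 46, which does not reach 50, so (a) does not meet the standard.
  The contractor does not carry Stage I.1.
The analysis ends at Stage I.1; the agency prevails on this issue.
— Issue II —
Stage II.1 — burden on contractor; standard: a preponderance (weight is at least 48).
    (e): 52 ≥ 48 [met]
  Stage II.1 is satisfied; the onus moves to the agency.
Stage II.2 — burden on agency; standard: a clear and cogent showing (weight is at least 69).
    (f): 94 − 37 = 57 < 69 [not met]
    (g): 92 − 25 = 67 < 69 [not met]
  Not every element is met, so the agency fails to carry Stage II.2.
So the contractor prevails on this issue.
— Issue III —
Stage III.1 (contractor, clear and convincing evidence, weight is at least 73): (h) net 86−9=77 ≥ 73 — meets; (i) net 80−2=78 ≥ 73 — meets.
  All elements met. The burden passes to the agency.
Stage III.2 (agency, a more-likely-than-not showing, weight exceeds 55): (j) net 93−43=50 ≤ 55 — fails; (k) 64 > 55 — meets.
  Not every element is met, so the agency fails to carry Stage III.2.
The analysis ends at Stage III.2; the contractor prevails on this issue.
Per-issue: Issue I → agency; Issue II → contractor; Issue III → contractor. The contractor must prevail on at least one issue; overall, the contractor prevails.

contractor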